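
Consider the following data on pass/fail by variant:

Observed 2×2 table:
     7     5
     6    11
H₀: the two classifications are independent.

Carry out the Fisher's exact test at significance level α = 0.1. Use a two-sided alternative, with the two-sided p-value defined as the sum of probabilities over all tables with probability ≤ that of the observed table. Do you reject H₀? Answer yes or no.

reject H₀: no

Margins: r₁=12, r₂=17, c₁=13, c₂=16, n=29
p_obs = C(12,7)·C(17,6)/C(29,13); sum pmf over tables with pmf ≤ p_obs
p-value (two-sided) = 0.27418
At α=0.1: p ≥ α → fail to reject H₀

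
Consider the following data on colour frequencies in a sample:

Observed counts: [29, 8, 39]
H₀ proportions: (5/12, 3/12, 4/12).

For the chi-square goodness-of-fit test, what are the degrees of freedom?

degrees of freedom = 2

df = k − 1 = 3 − 1 = 2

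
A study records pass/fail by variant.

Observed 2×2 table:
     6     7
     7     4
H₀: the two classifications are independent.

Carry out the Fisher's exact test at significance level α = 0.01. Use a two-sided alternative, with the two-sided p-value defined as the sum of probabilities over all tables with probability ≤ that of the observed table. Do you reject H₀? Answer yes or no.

reject H₀: no

Margins: r₁=13, r₂=11, c₁=13, c₂=11, n=24
p_obs = C(13,6)·C(11,7)/C(24,13); sum pmf over tables with pmf ≤ p_obs
p-value (two-sided) = 0.44419
At α=0.01: p ≥ α → fail to reject H₀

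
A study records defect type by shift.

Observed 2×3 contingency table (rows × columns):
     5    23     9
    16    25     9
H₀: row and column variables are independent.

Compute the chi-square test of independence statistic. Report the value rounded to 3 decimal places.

Row totals [37, 50], col totals [21, 48, 18], n=87
χ² = (5−8.93)²/8.93 + (23−20.41)²/20.41 + (9−7.66)²/7.66 + (16−12.07)²/12.07 + (25−27.59)²/27.59 + (9−10.34)²/10.34 = 3.9918
df = 2

test statistic = 3.992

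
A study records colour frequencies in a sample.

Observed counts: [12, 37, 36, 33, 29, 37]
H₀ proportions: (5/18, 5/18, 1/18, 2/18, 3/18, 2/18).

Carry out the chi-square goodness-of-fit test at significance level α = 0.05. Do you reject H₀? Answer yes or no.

n = 184; E_i = n·p_i = [51.11, 51.11, 10.22, 20.44, 30.67, 20.44]
χ² = (12−51.11)²/51.11 + (37−51.11)²/51.11 + (36−10.22)²/10.22 + (33−20.44)²/20.44 + (29−30.67)²/30.67 + (37−20.44)²/20.44 = 120.0370
df = 5
p-value (upper-tail) = 0.00000
At α=0.05: p < α → reject H₀

reject H₀: yes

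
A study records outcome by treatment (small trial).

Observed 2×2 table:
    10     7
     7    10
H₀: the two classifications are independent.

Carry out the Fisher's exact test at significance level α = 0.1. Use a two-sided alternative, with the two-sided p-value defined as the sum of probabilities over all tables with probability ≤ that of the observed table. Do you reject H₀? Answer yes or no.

Margins: r₁=17, r₂=17, c₁=17, c₂=17, n=34
p_obs = C(17,10)·C(17,7)/C(34,17); sum pmf over tables with pmf ≤ p_obs
p-value (two-sided) = 0.49351
At α=0.1: p ≥ α → fail to reject H₀

reject H₀: no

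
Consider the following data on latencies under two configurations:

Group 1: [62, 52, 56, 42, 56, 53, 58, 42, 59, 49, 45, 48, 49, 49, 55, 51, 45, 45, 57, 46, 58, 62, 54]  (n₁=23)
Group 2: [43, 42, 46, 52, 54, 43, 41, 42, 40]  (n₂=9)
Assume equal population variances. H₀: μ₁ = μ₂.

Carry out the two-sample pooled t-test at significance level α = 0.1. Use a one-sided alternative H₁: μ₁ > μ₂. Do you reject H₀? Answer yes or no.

reject H₀: yes

x̄₁=51.870, s₁=6.100, n₁=23
x̄₂=44.778, s₂=4.969, n₂=9
s_p² = [22·6.100² + 8·4.969²]/30 = 33.8721
SE = √(s_p²·(1/23+1/9)) = 2.2883
t = (51.870−44.778)/2.2883 = 3.0992
df = 30
p-value (one-sided, H₁ greater) = 0.00210
At α=0.1: p < α → reject H₀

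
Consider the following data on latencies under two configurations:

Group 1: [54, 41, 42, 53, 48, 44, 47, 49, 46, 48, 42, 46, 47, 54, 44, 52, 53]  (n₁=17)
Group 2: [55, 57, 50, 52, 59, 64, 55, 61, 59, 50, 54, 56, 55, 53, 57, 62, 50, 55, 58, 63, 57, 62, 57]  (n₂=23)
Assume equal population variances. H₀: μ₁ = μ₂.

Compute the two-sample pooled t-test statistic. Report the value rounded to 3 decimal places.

x̄₁=47.647, s₁=4.329, n₁=17
x̄₂=56.565, s₂=4.099, n₂=23
s_p² = [16·4.329² + 22·4.099²]/38 = 17.6193
SE = √(s_p²·(1/17+1/23)) = 1.3426
t = (47.647−56.565)/1.3426 = -6.6426
df = 38

test statistic = -6.643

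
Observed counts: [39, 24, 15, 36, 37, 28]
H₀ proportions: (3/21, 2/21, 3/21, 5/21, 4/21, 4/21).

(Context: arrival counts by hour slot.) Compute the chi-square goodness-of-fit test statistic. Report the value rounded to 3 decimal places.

n = 179; E_i = n·p_i = [25.57, 17.05, 25.57, 42.62, 34.10, 34.10]
χ² = (39−25.57)²/25.57 + (24−17.05)²/17.05 + (15−25.57)²/25.57 + (36−42.62)²/42.62 + (37−34.10)²/34.10 + (28−34.10)²/34.10 = 16.6226
df = 5

test statistic = 16.623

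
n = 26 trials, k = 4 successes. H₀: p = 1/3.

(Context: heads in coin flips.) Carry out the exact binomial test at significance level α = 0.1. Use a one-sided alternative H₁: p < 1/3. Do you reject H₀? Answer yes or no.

Exact binomial: n=26, k=4, p₀=1/3=0.3333
P(X≤4) from Σ C(n,i)·p₀^i·(1−p₀)^(n−i)
p-value (one-sided, H₁ less) = 0.03576
At α=0.1: p < α → reject H₀

reject H₀: yes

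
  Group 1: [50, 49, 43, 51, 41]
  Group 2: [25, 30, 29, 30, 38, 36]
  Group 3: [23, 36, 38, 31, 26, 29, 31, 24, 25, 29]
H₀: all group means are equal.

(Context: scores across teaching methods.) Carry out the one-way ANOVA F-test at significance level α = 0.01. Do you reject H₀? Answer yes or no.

Group means [46.80, 31.33, 29.20], grand mean 34.000
SSB = Σnᵢ(x̄ᵢ−x̄)² = 1092.267; SSW = ΣΣ(x−x̄ᵢ)² = 419.733
MSB = 1092.267/2 = 546.1333; MSW = 419.733/18 = 23.3185
F = MSB/MSW = 23.4206
df = (2, 18)
p-value (upper-tail) = 0.00001
At α=0.01: p < α → reject H₀

reject H₀: yes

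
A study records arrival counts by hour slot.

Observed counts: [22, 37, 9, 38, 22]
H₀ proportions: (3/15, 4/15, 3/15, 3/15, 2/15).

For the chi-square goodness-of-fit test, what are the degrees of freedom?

df = k − 1 = 5 − 1 = 4

degrees of freedom = 4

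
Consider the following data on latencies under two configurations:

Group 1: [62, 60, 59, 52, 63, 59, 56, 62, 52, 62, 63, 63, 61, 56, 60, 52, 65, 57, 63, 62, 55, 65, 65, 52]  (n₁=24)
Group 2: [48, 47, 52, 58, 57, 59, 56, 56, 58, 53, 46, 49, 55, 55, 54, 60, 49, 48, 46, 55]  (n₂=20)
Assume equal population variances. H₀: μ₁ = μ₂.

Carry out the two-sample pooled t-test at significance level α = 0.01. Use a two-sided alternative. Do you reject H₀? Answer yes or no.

reject H₀: yes

x̄₁=59.417, s₁=4.393, n₁=24
x̄₂=53.050, s₂=4.582, n₂=20
s_p² = [23·4.393² + 19·4.582²]/42 = 20.0663
SE = √(s_p²·(1/24+1/20)) = 1.3562
t = (59.417−53.050)/1.3562 = 4.6943
df = 42
p-value (two-sided) = 0.00003
At α=0.01: p < α → reject H₀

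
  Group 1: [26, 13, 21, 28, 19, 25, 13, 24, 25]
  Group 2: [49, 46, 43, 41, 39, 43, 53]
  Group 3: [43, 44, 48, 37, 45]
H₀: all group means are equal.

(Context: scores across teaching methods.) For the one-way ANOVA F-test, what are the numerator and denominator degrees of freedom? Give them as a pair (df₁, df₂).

k = 3 groups, N = 21 total
df = (k−1, N−k) = (3−1, 21−3) = (2, 18)

degrees of freedom = [2, 18]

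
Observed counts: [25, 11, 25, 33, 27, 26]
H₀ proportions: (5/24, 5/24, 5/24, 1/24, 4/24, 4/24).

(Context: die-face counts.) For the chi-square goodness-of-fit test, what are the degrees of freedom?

df = k − 1 = 6 − 1 = 5

degrees of freedom = 5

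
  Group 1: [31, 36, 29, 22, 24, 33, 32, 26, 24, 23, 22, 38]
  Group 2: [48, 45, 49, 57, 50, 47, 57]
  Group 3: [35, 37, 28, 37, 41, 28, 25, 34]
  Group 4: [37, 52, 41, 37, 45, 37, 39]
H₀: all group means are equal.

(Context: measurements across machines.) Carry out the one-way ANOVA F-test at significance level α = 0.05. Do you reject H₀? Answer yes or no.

reject H₀: yes

Group means [28.33, 50.43, 33.12, 41.14], grand mean 36.647
SSB = Σnᵢ(x̄ᵢ−x̄)² = 2399.652; SSW = ΣΣ(x−x̄ᵢ)² = 886.113
MSB = 2399.652/3 = 799.8839; MSW = 886.113/30 = 29.5371
F = MSB/MSW = 27.0806
df = (3, 30)
p-value (upper-tail) = 0.00000
At α=0.05: p < α → reject H₀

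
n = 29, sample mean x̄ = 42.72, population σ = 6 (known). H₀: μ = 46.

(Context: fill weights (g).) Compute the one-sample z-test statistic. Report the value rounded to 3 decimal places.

SE = σ/√n = 6/√29 = 1.1142
z = (x̄−μ₀)/SE = (42.72−46)/1.1142 = -2.9439

test statistic = -2.944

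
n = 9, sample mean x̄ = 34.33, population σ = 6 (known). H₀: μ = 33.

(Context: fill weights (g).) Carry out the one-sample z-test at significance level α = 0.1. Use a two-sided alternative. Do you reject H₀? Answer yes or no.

reject H₀: no

SE = σ/√n = 6/√9 = 2.0000
z = (x̄−μ₀)/SE = (34.33−33)/2.0000 = 0.6650
p-value (two-sided) = 0.50605
At α=0.1: p ≥ α → fail to reject H₀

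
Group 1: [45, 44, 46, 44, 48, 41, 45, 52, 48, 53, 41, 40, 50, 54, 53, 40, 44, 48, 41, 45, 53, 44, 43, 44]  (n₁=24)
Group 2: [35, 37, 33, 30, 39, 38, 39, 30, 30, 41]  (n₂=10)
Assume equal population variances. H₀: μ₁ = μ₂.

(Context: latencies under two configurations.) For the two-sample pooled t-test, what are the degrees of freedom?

degrees of freedom = 32

df = n₁ + n₂ − 2 = 24 + 10 − 2 = 32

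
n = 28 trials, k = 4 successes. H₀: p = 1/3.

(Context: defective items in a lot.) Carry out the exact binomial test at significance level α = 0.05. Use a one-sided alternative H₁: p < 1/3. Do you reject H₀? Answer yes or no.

Exact binomial: n=28, k=4, p₀=1/3=0.3333
P(X≤4) from Σ C(n,i)·p₀^i·(1−p₀)^(n−i)
p-value (one-sided, H₁ less) = 0.02111
At α=0.05: p < α → reject H₀

reject H₀: yes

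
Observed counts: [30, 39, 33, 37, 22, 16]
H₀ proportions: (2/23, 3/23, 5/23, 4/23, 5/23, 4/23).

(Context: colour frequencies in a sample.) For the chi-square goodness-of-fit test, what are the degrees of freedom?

degrees of freedom = 5

df = k − 1 = 6 − 1 = 5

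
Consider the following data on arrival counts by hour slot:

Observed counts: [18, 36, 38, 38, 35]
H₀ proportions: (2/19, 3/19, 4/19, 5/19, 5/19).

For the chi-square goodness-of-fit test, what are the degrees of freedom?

df = k − 1 = 5 − 1 = 4

degrees of freedom = 4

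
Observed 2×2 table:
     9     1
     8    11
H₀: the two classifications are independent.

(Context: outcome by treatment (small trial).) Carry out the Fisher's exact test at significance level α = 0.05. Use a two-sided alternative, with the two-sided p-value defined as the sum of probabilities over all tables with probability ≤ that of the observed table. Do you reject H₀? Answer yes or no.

Margins: r₁=10, r₂=19, c₁=17, c₂=12, n=29
p_obs = C(10,9)·C(19,8)/C(29,17); sum pmf over tables with pmf ≤ p_obs
p-value (two-sided) = 0.01909
At α=0.05: p < α → reject H₀

reject H₀: yes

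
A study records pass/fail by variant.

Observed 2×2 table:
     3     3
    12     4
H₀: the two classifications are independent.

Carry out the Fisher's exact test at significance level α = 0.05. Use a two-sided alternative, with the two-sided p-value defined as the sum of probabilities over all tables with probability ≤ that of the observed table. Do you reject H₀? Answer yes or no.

reject H₀: no

Margins: r₁=6, r₂=16, c₁=15, c₂=7, n=22
p_obs = C(6,3)·C(16,12)/C(22,15); sum pmf over tables with pmf ≤ p_obs
p-value (two-sided) = 0.33408
At α=0.05: p ≥ α → fail to reject H₀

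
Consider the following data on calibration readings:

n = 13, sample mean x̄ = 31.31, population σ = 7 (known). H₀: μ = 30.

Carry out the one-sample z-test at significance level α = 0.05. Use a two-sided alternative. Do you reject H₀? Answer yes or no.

SE = σ/√n = 7/√13 = 1.9415
z = (x̄−μ₀)/SE = (31.31−30)/1.9415 = 0.6748
p-value (two-sided) = 0.49983
At α=0.05: p ≥ α → fail to reject H₀

reject H₀: no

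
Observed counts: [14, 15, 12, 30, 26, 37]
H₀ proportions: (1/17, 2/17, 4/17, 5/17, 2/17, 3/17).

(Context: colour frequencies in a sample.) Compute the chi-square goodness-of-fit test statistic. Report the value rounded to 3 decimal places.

test statistic = 33.315

n = 134; E_i = n·p_i = [7.88, 15.76, 31.53, 39.41, 15.76, 23.65]
χ² = (14−7.88)²/7.88 + (15−15.76)²/15.76 + (12−31.53)²/31.53 + (30−39.41)²/39.41 + (26−15.76)²/15.76 + (37−23.65)²/23.65 = 33.3147
df = 5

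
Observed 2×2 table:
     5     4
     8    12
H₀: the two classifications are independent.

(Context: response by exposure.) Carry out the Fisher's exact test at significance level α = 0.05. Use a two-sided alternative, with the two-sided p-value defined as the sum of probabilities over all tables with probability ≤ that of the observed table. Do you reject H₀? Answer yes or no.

reject H₀: no

Margins: r₁=9, r₂=20, c₁=13, c₂=16, n=29
p_obs = C(9,5)·C(20,8)/C(29,13); sum pmf over tables with pmf ≤ p_obs
p-value (two-sided) = 0.68816
At α=0.05: p ≥ α → fail to reject H₀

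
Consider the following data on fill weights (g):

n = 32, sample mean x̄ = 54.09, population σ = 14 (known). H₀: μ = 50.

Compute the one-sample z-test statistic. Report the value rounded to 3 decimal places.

SE = σ/√n = 14/√32 = 2.4749
z = (x̄−μ₀)/SE = (54.09−50)/2.4749 = 1.6526

test statistic = 1.653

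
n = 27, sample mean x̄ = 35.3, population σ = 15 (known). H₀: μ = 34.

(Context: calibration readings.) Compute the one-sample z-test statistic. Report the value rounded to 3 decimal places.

test statistic = 0.450

SE = σ/√n = 15/√27 = 2.8868
z = (x̄−μ₀)/SE = (35.3−34)/2.8868 = 0.4503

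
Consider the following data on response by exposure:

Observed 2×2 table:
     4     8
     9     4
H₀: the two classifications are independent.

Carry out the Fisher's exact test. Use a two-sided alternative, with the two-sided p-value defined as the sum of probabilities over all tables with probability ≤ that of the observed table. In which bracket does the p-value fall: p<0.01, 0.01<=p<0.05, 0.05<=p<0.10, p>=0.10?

p-value bracket: p>=0.10

Margins: r₁=12, r₂=13, c₁=13, c₂=12, n=25
p_obs = C(12,4)·C(13,9)/C(25,13); sum pmf over tables with pmf ≤ p_obs
p-value (two-sided) = 0.11524
→ bracket: p>=0.10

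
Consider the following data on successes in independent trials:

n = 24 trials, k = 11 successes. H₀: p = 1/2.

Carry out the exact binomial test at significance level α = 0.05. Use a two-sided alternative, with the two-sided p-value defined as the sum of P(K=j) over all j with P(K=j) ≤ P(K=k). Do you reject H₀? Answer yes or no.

Exact binomial: n=24, k=11, p₀=1/2=0.5000
P(X=j) = C(n,j)·p₀^j·(1−p₀)^(n−j); p = Σ P(X=j) over j with P(X=j) ≤ P(X=11)
p-value (two-sided) = 0.83882
At α=0.05: p ≥ α → fail to reject H₀

reject H₀: no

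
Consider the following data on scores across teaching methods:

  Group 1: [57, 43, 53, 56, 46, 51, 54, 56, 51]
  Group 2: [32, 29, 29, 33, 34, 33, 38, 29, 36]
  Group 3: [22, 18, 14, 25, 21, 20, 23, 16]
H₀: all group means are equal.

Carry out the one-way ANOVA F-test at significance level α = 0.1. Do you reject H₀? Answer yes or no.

Group means [51.89, 32.56, 19.88], grand mean 35.346
SSB = Σnᵢ(x̄ᵢ−x̄)² = 4447.899; SSW = ΣΣ(x−x̄ᵢ)² = 357.986
MSB = 4447.899/2 = 2223.9493; MSW = 357.986/23 = 15.5646
F = MSB/MSW = 142.8850
df = (2, 23)
p-value (upper-tail) = 0.00000
At α=0.1: p < α → reject H₀

reject H₀: yes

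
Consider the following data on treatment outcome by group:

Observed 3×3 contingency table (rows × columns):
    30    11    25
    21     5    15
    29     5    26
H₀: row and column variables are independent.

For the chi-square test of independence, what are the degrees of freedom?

degrees of freedom = 4

df = (r−1)(c−1) = (3−1)·(3−1) = 4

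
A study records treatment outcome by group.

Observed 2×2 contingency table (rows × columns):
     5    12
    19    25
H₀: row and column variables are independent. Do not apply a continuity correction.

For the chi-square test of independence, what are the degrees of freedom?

degrees of freedom = 1

df = (r−1)(c−1) = (2−1)·(2−1) = 1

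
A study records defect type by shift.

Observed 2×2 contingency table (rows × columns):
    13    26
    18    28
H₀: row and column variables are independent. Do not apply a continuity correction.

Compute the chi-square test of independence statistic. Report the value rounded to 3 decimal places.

Row totals [39, 46], col totals [31, 54], n=85
χ² = (13−14.22)²/14.22 + (26−24.78)²/24.78 + (18−16.78)²/16.78 + (28−29.22)²/29.22 = 0.3061
df = 1

test statistic = 0.306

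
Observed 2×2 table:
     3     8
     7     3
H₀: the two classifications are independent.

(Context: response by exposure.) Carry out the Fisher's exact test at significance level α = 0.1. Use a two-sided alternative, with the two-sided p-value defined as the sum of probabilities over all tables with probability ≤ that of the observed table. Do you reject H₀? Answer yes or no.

reject H₀: yes

Margins: r₁=11, r₂=10, c₁=10, c₂=11, n=21
p_obs = C(11,3)·C(10,7)/C(21,10); sum pmf over tables with pmf ≤ p_obs
p-value (two-sided) = 0.08611
At α=0.1: p < α → reject H₀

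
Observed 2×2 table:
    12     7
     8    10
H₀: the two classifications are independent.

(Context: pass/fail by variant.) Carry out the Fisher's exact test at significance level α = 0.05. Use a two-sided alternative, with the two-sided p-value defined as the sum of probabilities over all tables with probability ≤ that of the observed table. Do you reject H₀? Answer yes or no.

Margins: r₁=19, r₂=18, c₁=20, c₂=17, n=37
p_obs = C(19,12)·C(18,8)/C(37,20); sum pmf over tables with pmf ≤ p_obs
p-value (two-sided) = 0.32998
At α=0.05: p ≥ α → fail to reject H₀

reject H₀: no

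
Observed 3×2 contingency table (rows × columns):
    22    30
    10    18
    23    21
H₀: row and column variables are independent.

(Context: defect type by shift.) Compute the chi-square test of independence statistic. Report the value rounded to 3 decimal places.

Row totals [52, 28, 44], col totals [55, 69], n=124
χ² = (22−23.06)²/23.06 + (30−28.94)²/28.94 + (10−12.42)²/12.42 + (18−15.58)²/15.58 + (23−19.52)²/19.52 + (21−24.48)²/24.48 = 2.0529
df = 2

test statistic = 2.053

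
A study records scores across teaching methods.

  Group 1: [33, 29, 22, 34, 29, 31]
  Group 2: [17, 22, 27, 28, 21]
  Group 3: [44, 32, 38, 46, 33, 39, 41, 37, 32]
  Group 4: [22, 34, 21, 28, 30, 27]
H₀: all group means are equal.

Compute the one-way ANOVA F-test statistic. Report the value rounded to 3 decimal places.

test statistic = 12.646

Group means [29.67, 23.00, 38.00, 27.00], grand mean 30.654
SSB = Σnᵢ(x̄ᵢ−x̄)² = 864.551; SSW = ΣΣ(x−x̄ᵢ)² = 501.333
MSB = 864.551/3 = 288.1838; MSW = 501.333/22 = 22.7879
F = MSB/MSW = 12.6464
df = (3, 22)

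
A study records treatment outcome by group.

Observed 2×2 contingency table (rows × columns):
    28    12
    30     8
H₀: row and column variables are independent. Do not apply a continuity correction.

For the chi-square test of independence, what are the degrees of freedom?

degrees of freedom = 1

df = (r−1)(c−1) = (2−1)·(2−1) = 1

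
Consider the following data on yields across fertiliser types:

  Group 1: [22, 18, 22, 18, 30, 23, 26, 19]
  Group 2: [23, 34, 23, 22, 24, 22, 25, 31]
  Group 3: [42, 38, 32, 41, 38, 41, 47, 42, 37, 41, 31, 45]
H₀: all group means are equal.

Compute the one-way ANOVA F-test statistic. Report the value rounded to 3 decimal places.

Group means [22.25, 25.50, 39.58], grand mean 30.607
SSB = Σnᵢ(x̄ᵢ−x̄)² = 1734.262; SSW = ΣΣ(x−x̄ᵢ)² = 508.417
MSB = 1734.262/2 = 867.1310; MSW = 508.417/25 = 20.3367
F = MSB/MSW = 42.6388
df = (2, 25)

test statistic = 42.639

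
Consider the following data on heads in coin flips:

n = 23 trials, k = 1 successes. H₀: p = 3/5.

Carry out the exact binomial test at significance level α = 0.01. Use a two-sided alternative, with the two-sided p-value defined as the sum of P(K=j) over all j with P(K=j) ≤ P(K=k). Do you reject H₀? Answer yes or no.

reject H₀: yes

Exact binomial: n=23, k=1, p₀=3/5=0.6000
P(X=j) = C(n,j)·p₀^j·(1−p₀)^(n−j); p = Σ P(X=j) over j with P(X=j) ≤ P(X=1)
p-value (two-sided) = 0.00000
At α=0.01: p < α → reject H₀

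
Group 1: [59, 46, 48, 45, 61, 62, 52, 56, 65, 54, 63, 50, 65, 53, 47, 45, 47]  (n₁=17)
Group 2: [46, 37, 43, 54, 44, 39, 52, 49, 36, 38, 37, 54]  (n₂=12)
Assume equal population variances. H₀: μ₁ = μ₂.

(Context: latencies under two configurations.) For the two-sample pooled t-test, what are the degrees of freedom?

df = n₁ + n₂ − 2 = 17 + 12 − 2 = 27

degrees of freedom = 27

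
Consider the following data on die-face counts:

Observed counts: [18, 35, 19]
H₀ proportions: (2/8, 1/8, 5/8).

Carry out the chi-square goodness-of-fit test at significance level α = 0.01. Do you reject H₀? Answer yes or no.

reject H₀: yes

n = 72; E_i = n·p_i = [18.00, 9.00, 45.00]
χ² = (18−18.00)²/18.00 + (35−9.00)²/9.00 + (19−45.00)²/45.00 = 90.1333
df = 2
p-value (upper-tail) = 0.00000
At α=0.01: p < α → reject H₀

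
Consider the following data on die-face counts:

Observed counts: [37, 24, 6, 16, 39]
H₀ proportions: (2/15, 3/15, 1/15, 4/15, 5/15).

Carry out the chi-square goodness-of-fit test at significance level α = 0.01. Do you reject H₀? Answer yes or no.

n = 122; E_i = n·p_i = [16.27, 24.40, 8.13, 32.53, 40.67]
χ² = (37−16.27)²/16.27 + (24−24.40)²/24.40 + (6−8.13)²/8.13 + (16−32.53)²/32.53 + (39−40.67)²/40.67 = 35.4631
df = 4
p-value (upper-tail) = 0.00000
At α=0.01: p < α → reject H₀

reject H₀: yes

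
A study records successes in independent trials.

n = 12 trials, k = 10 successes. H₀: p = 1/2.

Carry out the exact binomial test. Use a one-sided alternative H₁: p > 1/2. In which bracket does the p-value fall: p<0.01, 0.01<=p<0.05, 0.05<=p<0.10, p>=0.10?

Exact binomial: n=12, k=10, p₀=1/2=0.5000
P(X≥10) from Σ C(n,i)·p₀^i·(1−p₀)^(n−i)
p-value (one-sided, H₁ greater) = 0.01929
→ bracket: 0.01<=p<0.05

p-value bracket: 0.01<=p<0.05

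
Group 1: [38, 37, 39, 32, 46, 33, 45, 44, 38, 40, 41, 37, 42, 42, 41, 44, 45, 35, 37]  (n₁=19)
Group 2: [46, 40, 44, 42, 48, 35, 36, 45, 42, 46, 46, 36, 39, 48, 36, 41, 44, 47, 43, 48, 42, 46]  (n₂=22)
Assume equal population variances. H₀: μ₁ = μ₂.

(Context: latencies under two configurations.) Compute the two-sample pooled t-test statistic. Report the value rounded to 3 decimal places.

test statistic = -2.254

x̄₁=39.789, s₁=4.090, n₁=19
x̄₂=42.727, s₂=4.222, n₂=22
s_p² = [18·4.090² + 21·4.222²]/39 = 17.3211
SE = √(s_p²·(1/19+1/22)) = 1.3034
t = (39.789−42.727)/1.3034 = -2.2539
df = 39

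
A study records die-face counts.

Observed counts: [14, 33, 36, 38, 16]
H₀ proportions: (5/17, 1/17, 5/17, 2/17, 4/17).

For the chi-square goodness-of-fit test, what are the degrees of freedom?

df = k − 1 = 5 − 1 = 4

degrees of freedom = 4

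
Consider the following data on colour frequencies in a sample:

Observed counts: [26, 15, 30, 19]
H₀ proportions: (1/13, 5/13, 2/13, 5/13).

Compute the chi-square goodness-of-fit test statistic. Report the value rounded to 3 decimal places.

n = 90; E_i = n·p_i = [6.92, 34.62, 13.85, 34.62]
χ² = (26−6.92)²/6.92 + (15−34.62)²/34.62 + (30−13.85)²/13.85 + (19−34.62)²/34.62 = 89.5733
df = 3

test statistic = 89.573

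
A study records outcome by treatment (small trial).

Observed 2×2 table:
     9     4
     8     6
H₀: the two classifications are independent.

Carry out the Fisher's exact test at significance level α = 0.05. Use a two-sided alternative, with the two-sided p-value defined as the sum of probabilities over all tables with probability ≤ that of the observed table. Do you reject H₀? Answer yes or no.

Margins: r₁=13, r₂=14, c₁=17, c₂=10, n=27
p_obs = C(13,9)·C(14,8)/C(27,17); sum pmf over tables with pmf ≤ p_obs
p-value (two-sided) = 0.69458
At α=0.05: p ≥ α → fail to reject H₀

reject H₀: no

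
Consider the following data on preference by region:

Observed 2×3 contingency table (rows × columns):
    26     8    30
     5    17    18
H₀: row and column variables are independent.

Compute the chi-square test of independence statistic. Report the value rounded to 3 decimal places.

test statistic = 15.767

Row totals [64, 40], col totals [31, 25, 48], n=104
χ² = (26−19.08)²/19.08 + (8−15.38)²/15.38 + (30−29.54)²/29.54 + (5−11.92)²/11.92 + (17−9.62)²/9.62 + (18−18.46)²/18.46 = 15.7670
df = 2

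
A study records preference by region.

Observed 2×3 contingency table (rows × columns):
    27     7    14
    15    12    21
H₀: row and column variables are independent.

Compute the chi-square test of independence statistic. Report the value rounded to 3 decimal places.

test statistic = 6.144

Row totals [48, 48], col totals [42, 19, 35], n=96
χ² = (27−21.00)²/21.00 + (7−9.50)²/9.50 + (14−17.50)²/17.50 + (15−21.00)²/21.00 + (12−9.50)²/9.50 + (21−17.50)²/17.50 = 6.1444
df = 2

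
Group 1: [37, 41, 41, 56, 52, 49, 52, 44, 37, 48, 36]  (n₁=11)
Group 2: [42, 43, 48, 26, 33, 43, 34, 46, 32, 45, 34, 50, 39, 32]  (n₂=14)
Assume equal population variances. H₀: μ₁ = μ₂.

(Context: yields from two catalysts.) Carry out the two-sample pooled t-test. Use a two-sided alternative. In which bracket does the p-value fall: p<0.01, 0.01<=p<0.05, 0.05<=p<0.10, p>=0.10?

x̄₁=44.818, s₁=6.969, n₁=11
x̄₂=39.071, s₂=7.237, n₂=14
s_p² = [10·6.969² + 13·7.237²]/23 = 50.7202
SE = √(s_p²·(1/11+1/14)) = 2.8695
t = (44.818−39.071)/2.8695 = 2.0027
df = 23
p-value (two-sided) = 0.05713
→ bracket: 0.05<=p<0.10

p-value bracket: 0.05<=p<0.10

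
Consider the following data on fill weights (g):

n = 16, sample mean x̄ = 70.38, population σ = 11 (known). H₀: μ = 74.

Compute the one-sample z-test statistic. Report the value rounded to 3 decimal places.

test statistic = -1.316

SE = σ/√n = 11/√16 = 2.7500
z = (x̄−μ₀)/SE = (70.38−74)/2.7500 = -1.3164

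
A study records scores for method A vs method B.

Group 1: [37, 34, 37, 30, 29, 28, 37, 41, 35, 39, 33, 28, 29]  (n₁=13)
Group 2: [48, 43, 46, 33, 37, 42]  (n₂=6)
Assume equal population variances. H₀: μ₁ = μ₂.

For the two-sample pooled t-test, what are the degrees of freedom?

degrees of freedom = 17

df = n₁ + n₂ − 2 = 13 + 6 − 2 = 17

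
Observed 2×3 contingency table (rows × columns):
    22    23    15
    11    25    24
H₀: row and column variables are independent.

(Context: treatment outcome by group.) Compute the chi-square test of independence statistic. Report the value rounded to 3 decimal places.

test statistic = 5.827

Row totals [60, 60], col totals [33, 48, 39], n=120
χ² = (22−16.50)²/16.50 + (23−24.00)²/24.00 + (15−19.50)²/19.50 + (11−16.50)²/16.50 + (25−24.00)²/24.00 + (24−19.50)²/19.50 = 5.8269
df = 2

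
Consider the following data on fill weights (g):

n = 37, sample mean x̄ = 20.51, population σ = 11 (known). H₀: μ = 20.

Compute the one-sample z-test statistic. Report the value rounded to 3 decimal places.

test statistic = 0.282

SE = σ/√n = 11/√37 = 1.8084
z = (x̄−μ₀)/SE = (20.51−20)/1.8084 = 0.2820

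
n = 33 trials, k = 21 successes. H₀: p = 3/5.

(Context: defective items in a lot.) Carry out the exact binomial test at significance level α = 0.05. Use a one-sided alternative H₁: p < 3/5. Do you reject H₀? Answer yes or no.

reject H₀: no

Exact binomial: n=33, k=21, p₀=3/5=0.6000
P(X≤21) from Σ C(n,i)·p₀^i·(1−p₀)^(n−i)
p-value (one-sided, H₁ less) = 0.72418
At α=0.05: p ≥ α → fail to reject H₀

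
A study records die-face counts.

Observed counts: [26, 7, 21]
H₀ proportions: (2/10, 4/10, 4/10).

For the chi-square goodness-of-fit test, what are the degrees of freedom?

df = k − 1 = 3 − 1 = 2

degrees of freedom = 2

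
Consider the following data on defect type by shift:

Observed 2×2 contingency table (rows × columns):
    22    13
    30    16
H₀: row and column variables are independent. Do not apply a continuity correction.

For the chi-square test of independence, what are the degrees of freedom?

degrees of freedom = 1

df = (r−1)(c−1) = (2−1)·(2−1) = 1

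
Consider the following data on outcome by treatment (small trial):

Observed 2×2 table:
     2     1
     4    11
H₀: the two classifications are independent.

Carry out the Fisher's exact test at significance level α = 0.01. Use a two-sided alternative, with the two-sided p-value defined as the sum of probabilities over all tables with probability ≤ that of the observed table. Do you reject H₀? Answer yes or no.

reject H₀: no

Margins: r₁=3, r₂=15, c₁=6, c₂=12, n=18
p_obs = C(3,2)·C(15,4)/C(18,6); sum pmf over tables with pmf ≤ p_obs
p-value (two-sided) = 0.24510
At α=0.01: p ≥ α → fail to reject H₀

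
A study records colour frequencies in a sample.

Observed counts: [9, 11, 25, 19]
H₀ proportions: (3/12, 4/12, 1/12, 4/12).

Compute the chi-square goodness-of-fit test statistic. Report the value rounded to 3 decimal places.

test statistic = 80.844

n = 64; E_i = n·p_i = [16.00, 21.33, 5.33, 21.33]
χ² = (9−16.00)²/16.00 + (11−21.33)²/21.33 + (25−5.33)²/5.33 + (19−21.33)²/21.33 = 80.8438
df = 3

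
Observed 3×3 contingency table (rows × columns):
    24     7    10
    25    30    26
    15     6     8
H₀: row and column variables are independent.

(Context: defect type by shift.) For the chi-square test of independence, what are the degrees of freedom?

degrees of freedom = 4

df = (r−1)(c−1) = (3−1)·(3−1) = 4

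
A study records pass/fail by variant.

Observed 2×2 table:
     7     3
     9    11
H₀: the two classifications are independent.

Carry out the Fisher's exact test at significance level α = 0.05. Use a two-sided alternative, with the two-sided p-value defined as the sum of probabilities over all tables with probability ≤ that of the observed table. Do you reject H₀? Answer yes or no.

Margins: r₁=10, r₂=20, c₁=16, c₂=14, n=30
p_obs = C(10,7)·C(20,9)/C(30,16); sum pmf over tables with pmf ≤ p_obs
p-value (two-sided) = 0.26024
At α=0.05: p ≥ α → fail to reject H₀

reject H₀: no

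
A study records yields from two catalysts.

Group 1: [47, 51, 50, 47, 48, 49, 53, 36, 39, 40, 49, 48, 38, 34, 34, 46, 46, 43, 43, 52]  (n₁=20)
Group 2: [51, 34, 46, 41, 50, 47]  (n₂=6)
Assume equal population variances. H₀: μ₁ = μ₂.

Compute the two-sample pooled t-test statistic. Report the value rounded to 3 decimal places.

test statistic = -0.065

x̄₁=44.650, s₁=5.950, n₁=20
x̄₂=44.833, s₂=6.369, n₂=6
s_p² = [19·5.950² + 5·6.369²]/24 = 36.4743
SE = √(s_p²·(1/20+1/6)) = 2.8112
t = (44.650−44.833)/2.8112 = -0.0652
df = 24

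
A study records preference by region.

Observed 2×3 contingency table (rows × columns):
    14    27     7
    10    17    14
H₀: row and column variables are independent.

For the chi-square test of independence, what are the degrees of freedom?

degrees of freedom = 2

df = (r−1)(c−1) = (2−1)·(3−1) = 2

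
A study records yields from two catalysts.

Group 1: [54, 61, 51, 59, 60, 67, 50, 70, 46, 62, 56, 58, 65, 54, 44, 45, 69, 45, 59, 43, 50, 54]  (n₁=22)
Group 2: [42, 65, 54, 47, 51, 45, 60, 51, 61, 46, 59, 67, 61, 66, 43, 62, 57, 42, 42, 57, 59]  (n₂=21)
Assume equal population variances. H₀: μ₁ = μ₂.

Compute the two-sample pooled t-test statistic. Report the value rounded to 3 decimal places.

x̄₁=55.545, s₁=8.239, n₁=22
x̄₂=54.143, s₂=8.557, n₂=21
s_p² = [21·8.239² + 20·8.557²]/41 = 70.4884
SE = √(s_p²·(1/22+1/21)) = 2.5614
t = (55.545−54.143)/2.5614 = 0.5476
df = 41

test statistic = 0.548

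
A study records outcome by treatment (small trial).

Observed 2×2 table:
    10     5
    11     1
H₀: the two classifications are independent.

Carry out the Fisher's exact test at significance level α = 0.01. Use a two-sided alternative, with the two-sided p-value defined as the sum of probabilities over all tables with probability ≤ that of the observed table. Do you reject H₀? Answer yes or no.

reject H₀: no

Margins: r₁=15, r₂=12, c₁=21, c₂=6, n=27
p_obs = C(15,10)·C(12,11)/C(27,21); sum pmf over tables with pmf ≤ p_obs
p-value (two-sided) = 0.18190
At α=0.01: p ≥ α → fail to reject H₀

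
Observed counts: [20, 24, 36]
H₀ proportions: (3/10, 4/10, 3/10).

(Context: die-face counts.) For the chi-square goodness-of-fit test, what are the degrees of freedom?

df = k − 1 = 3 − 1 = 2

degrees of freedom = 2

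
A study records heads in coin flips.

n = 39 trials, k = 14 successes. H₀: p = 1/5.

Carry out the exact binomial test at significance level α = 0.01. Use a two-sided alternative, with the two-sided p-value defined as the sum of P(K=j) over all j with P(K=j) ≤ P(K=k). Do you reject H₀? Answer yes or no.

Exact binomial: n=39, k=14, p₀=1/5=0.2000
P(X=j) = C(n,j)·p₀^j·(1−p₀)^(n−j); p = Σ P(X=j) over j with P(X=j) ≤ P(X=14)
p-value (two-sided) = 0.02487
At α=0.01: p ≥ α → fail to reject H₀

reject H₀: no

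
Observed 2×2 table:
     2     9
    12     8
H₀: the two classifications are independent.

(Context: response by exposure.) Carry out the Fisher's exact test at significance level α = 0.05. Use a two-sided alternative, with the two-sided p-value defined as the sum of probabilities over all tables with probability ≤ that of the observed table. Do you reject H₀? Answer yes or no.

Margins: r₁=11, r₂=20, c₁=14, c₂=17, n=31
p_obs = C(11,2)·C(20,12)/C(31,14); sum pmf over tables with pmf ≤ p_obs
p-value (two-sided) = 0.05703
At α=0.05: p ≥ α → fail to reject H₀

reject H₀: no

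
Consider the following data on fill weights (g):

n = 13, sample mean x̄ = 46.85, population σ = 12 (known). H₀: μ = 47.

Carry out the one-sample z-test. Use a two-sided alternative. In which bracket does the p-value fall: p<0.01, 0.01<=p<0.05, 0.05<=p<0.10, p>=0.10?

p-value bracket: p>=0.10

SE = σ/√n = 12/√13 = 3.3282
z = (x̄−μ₀)/SE = (46.85−47)/3.3282 = -0.0451
p-value (two-sided) = 0.96405
→ bracket: p>=0.10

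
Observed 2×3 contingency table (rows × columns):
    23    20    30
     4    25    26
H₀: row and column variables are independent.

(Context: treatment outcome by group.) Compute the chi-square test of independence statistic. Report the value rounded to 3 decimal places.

Row totals [73, 55], col totals [27, 45, 56], n=128
χ² = (23−15.40)²/15.40 + (20−25.66)²/25.66 + (30−31.94)²/31.94 + (4−11.60)²/11.60 + (25−19.34)²/19.34 + (26−24.06)²/24.06 = 11.9160
df = 2

test statistic = 11.916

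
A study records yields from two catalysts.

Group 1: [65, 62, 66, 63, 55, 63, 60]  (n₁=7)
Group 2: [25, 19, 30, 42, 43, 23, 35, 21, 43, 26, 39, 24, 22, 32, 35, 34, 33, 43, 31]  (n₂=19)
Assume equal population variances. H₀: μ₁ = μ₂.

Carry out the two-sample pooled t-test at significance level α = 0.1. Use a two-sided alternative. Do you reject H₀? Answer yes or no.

reject H₀: yes

x̄₁=62.000, s₁=3.651, n₁=7
x̄₂=31.579, s₂=8.016, n₂=19
s_p² = [6·3.651² + 18·8.016²]/24 = 51.5263
SE = √(s_p²·(1/7+1/19)) = 3.1738
t = (62.000−31.579)/3.1738 = 9.5851
df = 24
p-value (two-sided) = 0.00000
At α=0.1: p < α → reject H₀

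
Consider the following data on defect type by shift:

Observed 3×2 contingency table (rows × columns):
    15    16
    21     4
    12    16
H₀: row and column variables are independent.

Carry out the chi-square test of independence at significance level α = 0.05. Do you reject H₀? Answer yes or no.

Row totals [31, 25, 28], col totals [48, 36], n=84
χ² = (15−17.71)²/17.71 + (16−13.29)²/13.29 + (21−14.29)²/14.29 + (4−10.71)²/10.71 + (12−16.00)²/16.00 + (16−12.00)²/12.00 = 10.6671
df = 2
p-value (upper-tail) = 0.00483
At α=0.05: p < α → reject H₀

reject H₀: yes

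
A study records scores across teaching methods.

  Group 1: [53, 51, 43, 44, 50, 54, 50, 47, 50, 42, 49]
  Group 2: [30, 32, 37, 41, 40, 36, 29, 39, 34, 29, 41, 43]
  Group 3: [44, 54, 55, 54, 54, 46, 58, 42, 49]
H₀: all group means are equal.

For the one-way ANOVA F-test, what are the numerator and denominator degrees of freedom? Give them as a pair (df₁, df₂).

k = 3 groups, N = 32 total
df = (k−1, N−k) = (3−1, 32−3) = (2, 29)

degrees of freedom = [2, 29]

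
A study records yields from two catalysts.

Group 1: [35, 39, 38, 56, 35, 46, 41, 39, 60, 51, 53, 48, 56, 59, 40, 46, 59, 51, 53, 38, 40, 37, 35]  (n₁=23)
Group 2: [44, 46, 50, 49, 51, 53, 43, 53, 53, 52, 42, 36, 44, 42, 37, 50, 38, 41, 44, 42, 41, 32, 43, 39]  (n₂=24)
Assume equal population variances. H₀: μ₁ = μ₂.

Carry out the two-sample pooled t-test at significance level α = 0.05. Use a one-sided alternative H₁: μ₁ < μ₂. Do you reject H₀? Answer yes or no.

x̄₁=45.870, s₁=8.667, n₁=23
x̄₂=44.375, s₂=5.911, n₂=24
s_p² = [22·8.667² + 23·5.911²]/45 = 54.5830
SE = √(s_p²·(1/23+1/24)) = 2.1558
t = (45.870−44.375)/2.1558 = 0.6933
df = 45
p-value (one-sided, H₁ less) = 0.75415
At α=0.05: p ≥ α → fail to reject H₀

reject H₀: no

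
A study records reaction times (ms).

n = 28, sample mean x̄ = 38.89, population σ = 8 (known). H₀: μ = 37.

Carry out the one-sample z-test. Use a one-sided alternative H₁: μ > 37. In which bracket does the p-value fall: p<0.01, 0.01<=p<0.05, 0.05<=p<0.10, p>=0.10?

SE = σ/√n = 8/√28 = 1.5119
z = (x̄−μ₀)/SE = (38.89−37)/1.5119 = 1.2501
p-value (one-sided, H₁ greater) = 0.10563
→ bracket: p>=0.10

p-value bracket: p>=0.10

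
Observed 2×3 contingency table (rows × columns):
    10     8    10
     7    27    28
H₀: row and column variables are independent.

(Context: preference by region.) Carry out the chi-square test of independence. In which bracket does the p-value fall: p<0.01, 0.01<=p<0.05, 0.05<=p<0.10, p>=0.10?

Row totals [28, 62], col totals [17, 35, 38], n=90
χ² = (10−5.29)²/5.29 + (8−10.89)²/10.89 + (10−11.82)²/11.82 + (7−11.71)²/11.71 + (27−24.11)²/24.11 + (28−26.18)²/26.18 = 7.6119
df = 2
p-value (upper-tail) = 0.02224
→ bracket: 0.01<=p<0.05

p-value bracket: 0.01<=p<0.05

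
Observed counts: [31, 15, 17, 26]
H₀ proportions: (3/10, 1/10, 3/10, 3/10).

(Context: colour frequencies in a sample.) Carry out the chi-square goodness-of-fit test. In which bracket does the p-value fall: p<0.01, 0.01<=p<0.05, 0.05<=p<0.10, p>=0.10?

p-value bracket: 0.01<=p<0.05

n = 89; E_i = n·p_i = [26.70, 8.90, 26.70, 26.70]
χ² = (31−26.70)²/26.70 + (15−8.90)²/8.90 + (17−26.70)²/26.70 + (26−26.70)²/26.70 = 8.4157
df = 3
p-value (upper-tail) = 0.03816
→ bracket: 0.01<=p<0.05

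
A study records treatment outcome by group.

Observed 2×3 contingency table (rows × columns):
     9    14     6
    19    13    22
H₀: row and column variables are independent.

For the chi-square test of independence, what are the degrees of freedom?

degrees of freedom = 2

df = (r−1)(c−1) = (2−1)·(3−1) = 2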